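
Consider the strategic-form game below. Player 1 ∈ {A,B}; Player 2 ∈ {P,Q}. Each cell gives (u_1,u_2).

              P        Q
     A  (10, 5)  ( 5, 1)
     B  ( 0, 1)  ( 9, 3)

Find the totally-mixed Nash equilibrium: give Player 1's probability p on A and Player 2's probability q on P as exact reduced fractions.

p=1/3, q=2/7

P1 indiff ⇒ q·10+(1-q)·5 = q·0+(1-q)·9 ⇒ q(10) = (1-q)(4) ⇒ q = 2/7
P2 indiff ⇒ p·5+(1-p)·1 = p·1+(1-p)·3 ⇒ p(4) = (1-p)(2) ⇒ p = 1/3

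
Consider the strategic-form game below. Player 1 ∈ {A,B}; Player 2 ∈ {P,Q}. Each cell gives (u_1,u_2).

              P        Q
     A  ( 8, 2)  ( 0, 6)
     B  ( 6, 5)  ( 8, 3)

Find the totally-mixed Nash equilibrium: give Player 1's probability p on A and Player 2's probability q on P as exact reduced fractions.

(p,q) = (1/3, 4/5)

P1 indiff ⇒ q·8+(1-q)·0 = q·6+(1-q)·8 ⇒ q(2) = (1-q)(8) ⇒ q = 4/5
P2 indiff ⇒ p·2+(1-p)·5 = p·6+(1-p)·3 ⇒ p(-4) = (1-p)(-2) ⇒ p = 1/3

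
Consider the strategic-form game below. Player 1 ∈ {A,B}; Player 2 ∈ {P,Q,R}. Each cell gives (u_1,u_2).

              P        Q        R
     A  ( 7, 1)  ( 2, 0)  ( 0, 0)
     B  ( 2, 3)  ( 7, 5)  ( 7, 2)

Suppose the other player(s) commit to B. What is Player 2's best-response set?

P2 best: {Q}

u_2(P vs B) = 3
u_2(Q vs B) = 5
u_2(R vs B) = 2
max payoff 5 at {Q}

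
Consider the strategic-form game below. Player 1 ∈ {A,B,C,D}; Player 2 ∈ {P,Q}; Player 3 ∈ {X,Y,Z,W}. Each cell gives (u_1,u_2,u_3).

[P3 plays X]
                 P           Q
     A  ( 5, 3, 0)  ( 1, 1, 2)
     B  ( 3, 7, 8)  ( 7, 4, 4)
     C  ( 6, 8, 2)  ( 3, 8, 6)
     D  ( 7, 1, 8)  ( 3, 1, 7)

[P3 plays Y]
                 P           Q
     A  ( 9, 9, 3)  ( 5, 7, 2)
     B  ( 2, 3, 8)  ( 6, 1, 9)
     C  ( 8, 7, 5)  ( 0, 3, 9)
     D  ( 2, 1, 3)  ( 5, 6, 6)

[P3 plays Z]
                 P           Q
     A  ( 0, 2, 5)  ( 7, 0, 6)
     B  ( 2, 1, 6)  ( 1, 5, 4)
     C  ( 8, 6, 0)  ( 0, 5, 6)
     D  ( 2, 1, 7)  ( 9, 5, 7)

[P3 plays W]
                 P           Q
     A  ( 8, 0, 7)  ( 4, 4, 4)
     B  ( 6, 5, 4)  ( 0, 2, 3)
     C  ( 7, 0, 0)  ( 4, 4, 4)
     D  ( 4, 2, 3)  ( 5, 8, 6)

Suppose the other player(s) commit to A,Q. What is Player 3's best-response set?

argmax u_3 = {Z}

u_3(X vs A,Q) = 2
u_3(Y vs A,Q) = 2
u_3(Z vs A,Q) = 6
u_3(W vs A,Q) = 4
max payoff 6 at {Z}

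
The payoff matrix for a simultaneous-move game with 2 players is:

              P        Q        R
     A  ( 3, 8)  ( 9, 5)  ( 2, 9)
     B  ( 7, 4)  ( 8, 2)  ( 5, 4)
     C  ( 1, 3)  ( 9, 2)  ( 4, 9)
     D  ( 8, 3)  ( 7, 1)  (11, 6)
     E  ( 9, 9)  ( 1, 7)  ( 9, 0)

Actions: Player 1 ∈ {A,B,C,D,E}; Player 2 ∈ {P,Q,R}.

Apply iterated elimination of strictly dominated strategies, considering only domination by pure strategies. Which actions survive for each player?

P2 drop Q (P beats it: A:8>5 B:4>2 C:3>2 D:3>1 E:9>7)
P1 drop A (B beats it: P:7>3 R:5>2)
P1 drop B (D beats it: P:8>7 R:11>5)
P1 drop C (D beats it: P:8>1 R:11>4)
P1→{D,E} P2→{P,R}

Remaining: P1:{D,E} P2:{P,R}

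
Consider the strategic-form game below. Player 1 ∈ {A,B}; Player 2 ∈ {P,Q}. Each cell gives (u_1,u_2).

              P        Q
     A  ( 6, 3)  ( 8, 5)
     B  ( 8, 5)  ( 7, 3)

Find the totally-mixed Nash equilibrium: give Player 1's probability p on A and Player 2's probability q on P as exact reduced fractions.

P1 mixes 1/2 on A; P2 mixes 1/3 on P

P1 indiff ⇒ q·6+(1-q)·8 = q·8+(1-q)·7 ⇒ q(-2) = (1-q)(-1) ⇒ q = 1/3
P2 indiff ⇒ p·3+(1-p)·5 = p·5+(1-p)·3 ⇒ p(-2) = (1-p)(-2) ⇒ p = 1/2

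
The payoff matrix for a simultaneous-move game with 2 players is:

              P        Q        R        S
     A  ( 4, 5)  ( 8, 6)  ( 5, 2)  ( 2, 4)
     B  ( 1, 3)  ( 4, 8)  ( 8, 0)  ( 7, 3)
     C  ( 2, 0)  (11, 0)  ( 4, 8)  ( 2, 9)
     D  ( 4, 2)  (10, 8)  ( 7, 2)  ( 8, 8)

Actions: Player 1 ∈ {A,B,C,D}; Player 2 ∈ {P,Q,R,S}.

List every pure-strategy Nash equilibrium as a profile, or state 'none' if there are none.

(A,P): not NE [P2→Q gives 6>5]
(A,Q): not NE [P1→C gives 11>8]
(A,R): not NE [P1→B gives 8>5; P2→Q gives 6>2]
(A,S): not NE [P1→D gives 8>2; P2→Q gives 6>4]
(B,P): not NE [P1→D gives 4>1; P2→Q gives 8>3]
(B,Q): not NE [P1→C gives 11>4]
(B,R): not NE [P2→Q gives 8>0]
(B,S): not NE [P1→D gives 8>7; P2→Q gives 8>3]
(C,P): not NE [P1→D gives 4>2; P2→S gives 9>0]
(C,Q): not NE [P2→S gives 9>0]
(C,R): not NE [P1→B gives 8>4; P2→S gives 9>8]
(C,S): not NE [P1→D gives 8>2]
(D,P): not NE [P2→S gives 8>2]
(D,Q): not NE [P1→C gives 11>10]
(D,R): not NE [P1→B gives 8>7; P2→S gives 8>2]
(D,S): NE

Nash profiles: (D,S)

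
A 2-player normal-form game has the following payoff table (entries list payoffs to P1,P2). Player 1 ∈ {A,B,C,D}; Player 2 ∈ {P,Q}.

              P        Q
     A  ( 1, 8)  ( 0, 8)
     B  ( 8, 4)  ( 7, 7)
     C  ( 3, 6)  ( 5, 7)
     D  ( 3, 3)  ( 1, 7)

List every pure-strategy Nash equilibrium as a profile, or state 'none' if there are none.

PSNE = {(B,Q)}

(A,P): not NE [P1→B gives 8>1]
(A,Q): not NE [P1→B gives 7>0]
(B,P): not NE [P2→Q gives 7>4]
(B,Q): NE
(C,P): not NE [P1→B gives 8>3; P2→Q gives 7>6]
(C,Q): not NE [P1→B gives 7>5]
(D,P): not NE [P1→B gives 8>3; P2→Q gives 7>3]
(D,Q): not NE [P1→B gives 7>1]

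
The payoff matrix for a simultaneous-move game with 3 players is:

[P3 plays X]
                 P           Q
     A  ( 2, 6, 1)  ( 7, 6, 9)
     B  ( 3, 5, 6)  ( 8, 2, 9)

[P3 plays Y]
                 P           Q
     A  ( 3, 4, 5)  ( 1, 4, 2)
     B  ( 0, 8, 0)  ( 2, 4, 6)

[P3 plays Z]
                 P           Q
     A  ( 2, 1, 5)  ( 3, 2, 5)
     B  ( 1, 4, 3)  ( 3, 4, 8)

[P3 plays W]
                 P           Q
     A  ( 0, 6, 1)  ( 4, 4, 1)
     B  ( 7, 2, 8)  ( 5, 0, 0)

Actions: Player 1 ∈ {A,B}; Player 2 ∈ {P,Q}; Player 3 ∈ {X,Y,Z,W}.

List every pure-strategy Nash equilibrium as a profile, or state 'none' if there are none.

Nash profiles: (A,P,Y), (B,P,W)

(A,P,X): not NE [P1→B gives 3>2; P3→Z gives 5>1]
(A,P,Y): NE
(A,P,Z): not NE [P2→Q gives 2>1]
(A,P,W): not NE [P1→B gives 7>0; P3→Z gives 5>1]
(A,Q,X): not NE [P1→B gives 8>7]
(A,Q,Y): not NE [P1→B gives 2>1; P3→X gives 9>2]
(A,Q,Z): not NE [P3→X gives 9>5]
(A,Q,W): not NE [P1→B gives 5>4; P2→P gives 6>4; P3→X gives 9>1]
(B,P,X): not NE [P3→W gives 8>6]
(B,P,Y): not NE [P1→A gives 3>0; P3→W gives 8>0]
(B,P,Z): not NE [P1→A gives 2>1; P3→W gives 8>3]
(B,P,W): NE
(B,Q,X): not NE [P2→P gives 5>2]
(B,Q,Y): not NE [P2→P gives 8>4; P3→X gives 9>6]
(B,Q,Z): not NE [P3→X gives 9>8]
(B,Q,W): not NE [P2→P gives 2>0; P3→X gives 9>0]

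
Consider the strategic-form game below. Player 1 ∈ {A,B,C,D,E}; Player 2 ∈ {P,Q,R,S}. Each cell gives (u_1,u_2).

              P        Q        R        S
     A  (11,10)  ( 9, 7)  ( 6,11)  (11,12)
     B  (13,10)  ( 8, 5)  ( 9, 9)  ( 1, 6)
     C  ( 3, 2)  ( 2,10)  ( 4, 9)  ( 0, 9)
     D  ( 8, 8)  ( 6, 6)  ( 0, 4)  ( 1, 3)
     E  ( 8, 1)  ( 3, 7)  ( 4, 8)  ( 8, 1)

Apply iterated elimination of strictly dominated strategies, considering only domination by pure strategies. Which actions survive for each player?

IESDS → P1:{A,B} P2:{P,R,S}

P1 drop C (A beats it: P:11>3 Q:9>2 R:6>4 S:11>0)
P1 drop D (A beats it: P:11>8 Q:9>6 R:6>0 S:11>1)
P1 drop E (A beats it: P:11>8 Q:9>3 R:6>4 S:11>8)
P2 drop Q (P beats it: A:10>7 B:10>5)
P1→{A,B} P2→{P,R,S}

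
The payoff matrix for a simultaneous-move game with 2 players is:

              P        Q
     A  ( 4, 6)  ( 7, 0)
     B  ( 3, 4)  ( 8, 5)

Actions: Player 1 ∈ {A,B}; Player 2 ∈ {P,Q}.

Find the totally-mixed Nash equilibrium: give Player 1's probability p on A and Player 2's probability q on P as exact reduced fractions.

P1 indiff ⇒ q·4+(1-q)·7 = q·3+(1-q)·8 ⇒ q(1) = (1-q)(1) ⇒ q = 1/2
P2 indiff ⇒ p·6+(1-p)·4 = p·0+(1-p)·5 ⇒ p(6) = (1-p)(1) ⇒ p = 1/7

(p,q) = (1/7, 1/2)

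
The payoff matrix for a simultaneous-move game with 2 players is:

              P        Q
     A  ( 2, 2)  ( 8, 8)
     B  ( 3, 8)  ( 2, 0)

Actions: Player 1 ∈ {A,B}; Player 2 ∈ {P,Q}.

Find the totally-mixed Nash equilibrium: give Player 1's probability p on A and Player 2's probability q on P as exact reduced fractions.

P1 indiff ⇒ q·2+(1-q)·8 = q·3+(1-q)·2 ⇒ q(-1) = (1-q)(-6) ⇒ q = 6/7
P2 indiff ⇒ p·2+(1-p)·8 = p·8+(1-p)·0 ⇒ p(-6) = (1-p)(-8) ⇒ p = 4/7

P1 mixes 4/7 on A; P2 mixes 6/7 on P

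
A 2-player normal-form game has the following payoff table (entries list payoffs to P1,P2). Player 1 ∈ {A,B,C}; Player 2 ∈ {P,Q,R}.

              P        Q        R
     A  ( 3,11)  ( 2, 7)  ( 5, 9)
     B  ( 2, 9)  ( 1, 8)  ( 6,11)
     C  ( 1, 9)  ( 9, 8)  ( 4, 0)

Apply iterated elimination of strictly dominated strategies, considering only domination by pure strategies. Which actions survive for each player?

P2 drop Q (P beats it: A:11>7 B:9>8 C:9>8)
P1 drop C (A beats it: P:3>1 R:5>4)
P1→{A,B} P2→{P,R}

IESDS → P1:{A,B} P2:{P,R}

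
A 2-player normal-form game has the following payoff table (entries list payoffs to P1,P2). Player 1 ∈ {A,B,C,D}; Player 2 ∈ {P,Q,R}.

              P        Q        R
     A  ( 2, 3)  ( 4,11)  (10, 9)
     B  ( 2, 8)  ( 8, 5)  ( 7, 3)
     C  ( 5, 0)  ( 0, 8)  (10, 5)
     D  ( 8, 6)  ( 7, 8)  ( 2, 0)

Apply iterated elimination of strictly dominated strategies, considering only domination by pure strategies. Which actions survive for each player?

P2 drop R (Q beats it: A:11>9 B:5>3 C:8>5 D:8>0)
P1 drop A (D beats it: P:8>2 Q:7>4)
P1 drop C (D beats it: P:8>5 Q:7>0)
P1→{B,D} P2→{P,Q}

Survivors P1:{B,D} P2:{P,Q}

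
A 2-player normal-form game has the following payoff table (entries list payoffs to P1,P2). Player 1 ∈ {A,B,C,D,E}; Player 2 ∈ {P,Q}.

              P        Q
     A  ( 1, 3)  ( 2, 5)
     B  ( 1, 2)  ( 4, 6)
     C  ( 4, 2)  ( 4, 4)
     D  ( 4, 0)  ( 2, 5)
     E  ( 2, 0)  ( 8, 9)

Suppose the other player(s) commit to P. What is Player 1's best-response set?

u_1(A vs P) = 1
u_1(B vs P) = 1
u_1(C vs P) = 4
u_1(D vs P) = 4
u_1(E vs P) = 2
max payoff 4 at {C,D}

P1 best: {C,D}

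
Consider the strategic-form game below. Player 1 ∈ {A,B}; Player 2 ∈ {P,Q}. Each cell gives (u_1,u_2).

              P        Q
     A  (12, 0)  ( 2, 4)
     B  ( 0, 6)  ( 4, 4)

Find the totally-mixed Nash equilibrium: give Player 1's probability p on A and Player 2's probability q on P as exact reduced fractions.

(p,q) = (1/3, 1/7)

P1 indiff ⇒ q·12+(1-q)·2 = q·0+(1-q)·4 ⇒ q(12) = (1-q)(2) ⇒ q = 1/7
P2 indiff ⇒ p·0+(1-p)·6 = p·4+(1-p)·4 ⇒ p(-4) = (1-p)(-2) ⇒ p = 1/3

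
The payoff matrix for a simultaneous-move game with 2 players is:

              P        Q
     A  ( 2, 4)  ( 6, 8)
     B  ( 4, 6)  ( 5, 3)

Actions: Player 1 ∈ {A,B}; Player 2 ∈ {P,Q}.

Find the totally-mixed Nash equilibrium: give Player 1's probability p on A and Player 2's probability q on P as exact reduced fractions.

P1 indiff ⇒ q·2+(1-q)·6 = q·4+(1-q)·5 ⇒ q(-2) = (1-q)(-1) ⇒ q = 1/3
P2 indiff ⇒ p·4+(1-p)·6 = p·8+(1-p)·3 ⇒ p(-4) = (1-p)(-3) ⇒ p = 3/7

P1 mixes 3/7 on A; P2 mixes 1/3 on P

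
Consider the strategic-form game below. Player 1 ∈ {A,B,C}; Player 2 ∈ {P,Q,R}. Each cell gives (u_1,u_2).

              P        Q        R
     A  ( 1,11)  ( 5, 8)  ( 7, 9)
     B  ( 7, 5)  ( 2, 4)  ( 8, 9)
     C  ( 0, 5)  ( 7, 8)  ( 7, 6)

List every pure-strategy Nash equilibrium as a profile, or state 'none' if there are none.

NE set: (B,R), (C,Q)

(A,P): not NE [P1→B gives 7>1]
(A,Q): not NE [P1→C gives 7>5; P2→P gives 11>8]
(A,R): not NE [P1→B gives 8>7; P2→P gives 11>9]
(B,P): not NE [P2→R gives 9>5]
(B,Q): not NE [P1→C gives 7>2; P2→R gives 9>4]
(B,R): NE
(C,P): not NE [P1→B gives 7>0; P2→Q gives 8>5]
(C,Q): NE
(C,R): not NE [P1→B gives 8>7; P2→Q gives 8>6]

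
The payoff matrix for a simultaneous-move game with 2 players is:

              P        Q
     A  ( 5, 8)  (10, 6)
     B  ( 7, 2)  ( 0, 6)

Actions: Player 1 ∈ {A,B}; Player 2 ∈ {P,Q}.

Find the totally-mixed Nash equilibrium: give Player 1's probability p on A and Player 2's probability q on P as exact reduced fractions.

(p,q) = (2/3, 5/6)

P1 indiff ⇒ q·5+(1-q)·10 = q·7+(1-q)·0 ⇒ q(-2) = (1-q)(-10) ⇒ q = 5/6
P2 indiff ⇒ p·8+(1-p)·2 = p·6+(1-p)·6 ⇒ p(2) = (1-p)(4) ⇒ p = 2/3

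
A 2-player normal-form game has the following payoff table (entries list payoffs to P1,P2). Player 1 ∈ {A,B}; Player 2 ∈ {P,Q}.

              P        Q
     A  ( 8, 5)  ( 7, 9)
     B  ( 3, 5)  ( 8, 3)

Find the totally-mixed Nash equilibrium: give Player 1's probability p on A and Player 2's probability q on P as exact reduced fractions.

P1 indiff ⇒ q·8+(1-q)·7 = q·3+(1-q)·8 ⇒ q(5) = (1-q)(1) ⇒ q = 1/6
P2 indiff ⇒ p·5+(1-p)·5 = p·9+(1-p)·3 ⇒ p(-4) = (1-p)(-2) ⇒ p = 1/3

P1 mixes 1/3 on A; P2 mixes 1/6 on P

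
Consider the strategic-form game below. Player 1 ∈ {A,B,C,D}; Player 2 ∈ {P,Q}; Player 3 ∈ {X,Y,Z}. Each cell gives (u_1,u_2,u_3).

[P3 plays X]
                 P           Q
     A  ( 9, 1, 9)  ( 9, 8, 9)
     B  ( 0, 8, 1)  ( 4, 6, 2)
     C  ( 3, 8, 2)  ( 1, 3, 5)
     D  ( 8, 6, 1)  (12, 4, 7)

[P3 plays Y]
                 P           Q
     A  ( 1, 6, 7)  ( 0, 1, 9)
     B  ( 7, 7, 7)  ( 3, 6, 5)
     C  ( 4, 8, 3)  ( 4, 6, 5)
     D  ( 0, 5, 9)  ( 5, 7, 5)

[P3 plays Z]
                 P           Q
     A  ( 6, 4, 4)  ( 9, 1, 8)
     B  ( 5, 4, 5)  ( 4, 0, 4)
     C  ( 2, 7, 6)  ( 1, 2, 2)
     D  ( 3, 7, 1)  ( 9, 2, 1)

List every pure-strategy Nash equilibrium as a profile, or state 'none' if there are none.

PSNE = {(B,P,Y)}

(A,P,X): not NE [P2→Q gives 8>1]
(A,P,Y): not NE [P1→B gives 7>1; P3→X gives 9>7]
(A,P,Z): not NE [P3→X gives 9>4]
(A,Q,X): not NE [P1→D gives 12>9]
(A,Q,Y): not NE [P1→D gives 5>0; P2→P gives 6>1]
(A,Q,Z): not NE [P2→P gives 4>1; P3→Y gives 9>8]
(B,P,X): not NE [P1→A gives 9>0; P3→Y gives 7>1]
(B,P,Y): NE
(B,P,Z): not NE [P1→A gives 6>5; P3→Y gives 7>5]
(B,Q,X): not NE [P1→D gives 12>4; P2→P gives 8>6; P3→Y gives 5>2]
(B,Q,Y): not NE [P1→D gives 5>3; P2→P gives 7>6]
(B,Q,Z): not NE [P1→D gives 9>4; P2→P gives 4>0; P3→Y gives 5>4]
(C,P,X): not NE [P1→A gives 9>3; P3→Z gives 6>2]
(C,P,Y): not NE [P1→B gives 7>4; P3→Z gives 6>3]
(C,P,Z): not NE [P1→A gives 6>2]
(C,Q,X): not NE [P1→D gives 12>1; P2→P gives 8>3]
(C,Q,Y): not NE [P1→D gives 5>4; P2→P gives 8>6]
(C,Q,Z): not NE [P1→D gives 9>1; P2→P gives 7>2; P3→Y gives 5>2]
(D,P,X): not NE [P1→A gives 9>8; P3→Y gives 9>1]
(D,P,Y): not NE [P1→B gives 7>0; P2→Q gives 7>5]
(D,P,Z): not NE [P1→A gives 6>3; P3→Y gives 9>1]
(D,Q,X): not NE [P2→P gives 6>4]
(D,Q,Y): not NE [P3→X gives 7>5]
(D,Q,Z): not NE [P2→P gives 7>2; P3→X gives 7>1]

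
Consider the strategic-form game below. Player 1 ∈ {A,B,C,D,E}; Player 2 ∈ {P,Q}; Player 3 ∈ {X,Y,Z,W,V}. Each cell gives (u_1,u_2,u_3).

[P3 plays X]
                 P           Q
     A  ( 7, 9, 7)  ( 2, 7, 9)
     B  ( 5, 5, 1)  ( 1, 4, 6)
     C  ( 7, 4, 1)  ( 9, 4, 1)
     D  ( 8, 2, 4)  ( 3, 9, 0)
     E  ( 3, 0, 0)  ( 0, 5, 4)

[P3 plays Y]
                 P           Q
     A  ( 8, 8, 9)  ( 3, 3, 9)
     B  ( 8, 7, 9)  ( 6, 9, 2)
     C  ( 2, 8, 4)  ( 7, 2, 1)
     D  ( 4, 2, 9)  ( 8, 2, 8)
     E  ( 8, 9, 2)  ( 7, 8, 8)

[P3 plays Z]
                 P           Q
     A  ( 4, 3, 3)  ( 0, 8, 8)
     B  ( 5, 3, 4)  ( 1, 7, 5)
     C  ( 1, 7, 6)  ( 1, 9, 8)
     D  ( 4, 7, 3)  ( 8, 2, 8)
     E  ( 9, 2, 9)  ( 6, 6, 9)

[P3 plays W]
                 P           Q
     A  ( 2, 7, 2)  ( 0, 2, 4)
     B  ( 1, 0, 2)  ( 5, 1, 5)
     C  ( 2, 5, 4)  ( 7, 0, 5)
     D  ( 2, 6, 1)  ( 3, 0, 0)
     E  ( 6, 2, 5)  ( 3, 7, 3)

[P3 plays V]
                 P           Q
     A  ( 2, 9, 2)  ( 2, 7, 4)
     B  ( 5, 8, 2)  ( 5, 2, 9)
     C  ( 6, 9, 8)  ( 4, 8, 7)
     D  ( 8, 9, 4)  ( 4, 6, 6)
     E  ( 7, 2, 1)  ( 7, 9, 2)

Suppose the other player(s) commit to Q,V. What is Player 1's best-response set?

P1 best: {E}

u_1(A vs Q,V) = 2
u_1(B vs Q,V) = 5
u_1(C vs Q,V) = 4
u_1(D vs Q,V) = 4
u_1(E vs Q,V) = 7
max payoff 7 at {E}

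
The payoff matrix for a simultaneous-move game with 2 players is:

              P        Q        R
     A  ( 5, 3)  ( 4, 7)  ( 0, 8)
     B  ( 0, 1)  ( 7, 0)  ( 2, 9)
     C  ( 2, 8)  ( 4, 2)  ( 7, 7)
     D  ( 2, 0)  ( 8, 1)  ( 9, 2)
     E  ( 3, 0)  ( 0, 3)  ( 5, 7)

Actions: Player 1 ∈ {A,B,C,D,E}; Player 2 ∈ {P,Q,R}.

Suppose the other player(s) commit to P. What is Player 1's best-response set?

u_1(A vs P) = 5
u_1(B vs P) = 0
u_1(C vs P) = 2
u_1(D vs P) = 2
u_1(E vs P) = 3
max payoff 5 at {A}

BR_1 = {A}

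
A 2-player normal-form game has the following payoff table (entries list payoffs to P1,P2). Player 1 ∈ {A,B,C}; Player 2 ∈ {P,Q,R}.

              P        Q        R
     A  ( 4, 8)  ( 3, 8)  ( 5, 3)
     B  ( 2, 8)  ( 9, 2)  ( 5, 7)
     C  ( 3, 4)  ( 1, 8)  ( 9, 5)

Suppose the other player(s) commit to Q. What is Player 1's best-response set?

u_1(A vs Q) = 3
u_1(B vs Q) = 9
u_1(C vs Q) = 1
max payoff 9 at {B}

P1 best: {B}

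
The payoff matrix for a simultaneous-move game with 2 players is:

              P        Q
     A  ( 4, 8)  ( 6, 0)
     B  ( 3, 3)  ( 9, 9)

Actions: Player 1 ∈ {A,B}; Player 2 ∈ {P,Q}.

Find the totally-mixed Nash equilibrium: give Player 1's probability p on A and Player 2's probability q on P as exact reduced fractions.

P1 indiff ⇒ q·4+(1-q)·6 = q·3+(1-q)·9 ⇒ q(1) = (1-q)(3) ⇒ q = 3/4
P2 indiff ⇒ p·8+(1-p)·3 = p·0+(1-p)·9 ⇒ p(8) = (1-p)(6) ⇒ p = 3/7

(p,q) = (3/7, 3/4)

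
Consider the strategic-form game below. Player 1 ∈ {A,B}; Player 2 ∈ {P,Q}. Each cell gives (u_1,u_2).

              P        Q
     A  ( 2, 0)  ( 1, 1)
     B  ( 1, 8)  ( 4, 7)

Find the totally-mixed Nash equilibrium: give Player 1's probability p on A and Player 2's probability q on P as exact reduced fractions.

P1 indiff ⇒ q·2+(1-q)·1 = q·1+(1-q)·4 ⇒ q(1) = (1-q)(3) ⇒ q = 3/4
P2 indiff ⇒ p·0+(1-p)·8 = p·1+(1-p)·7 ⇒ p(-1) = (1-p)(-1) ⇒ p = 1/2

(p,q) = (1/2, 3/4)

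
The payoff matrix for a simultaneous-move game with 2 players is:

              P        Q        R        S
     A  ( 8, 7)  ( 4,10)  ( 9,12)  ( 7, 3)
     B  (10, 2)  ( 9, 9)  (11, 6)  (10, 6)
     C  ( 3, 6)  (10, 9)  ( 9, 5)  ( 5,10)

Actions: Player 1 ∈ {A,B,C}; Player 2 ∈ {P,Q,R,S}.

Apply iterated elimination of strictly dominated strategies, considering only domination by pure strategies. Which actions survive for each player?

Remaining: P1:{B,C} P2:{Q,S}

P1 drop A (B beats it: P:10>8 Q:9>4 R:11>9 S:10>7)
P2 drop P (Q beats it: B:9>2 C:9>6)
P2 drop R (Q beats it: B:9>6 C:9>5)
P1→{B,C} P2→{Q,S}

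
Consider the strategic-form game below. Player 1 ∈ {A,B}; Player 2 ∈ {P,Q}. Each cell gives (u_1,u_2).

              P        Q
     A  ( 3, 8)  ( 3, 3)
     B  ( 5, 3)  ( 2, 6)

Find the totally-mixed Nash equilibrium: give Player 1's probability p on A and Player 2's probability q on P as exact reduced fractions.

p=3/8, q=1/3

P1 indiff ⇒ q·3+(1-q)·3 = q·5+(1-q)·2 ⇒ q(-2) = (1-q)(-1) ⇒ q = 1/3
P2 indiff ⇒ p·8+(1-p)·3 = p·3+(1-p)·6 ⇒ p(5) = (1-p)(3) ⇒ p = 3/8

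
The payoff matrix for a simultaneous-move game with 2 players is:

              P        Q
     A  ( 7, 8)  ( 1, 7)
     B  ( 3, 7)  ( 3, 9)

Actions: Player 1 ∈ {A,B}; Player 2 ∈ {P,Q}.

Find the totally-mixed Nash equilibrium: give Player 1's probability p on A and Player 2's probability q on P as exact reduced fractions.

P1 mixes 2/3 on A; P2 mixes 1/3 on P

P1 indiff ⇒ q·7+(1-q)·1 = q·3+(1-q)·3 ⇒ q(4) = (1-q)(2) ⇒ q = 1/3
P2 indiff ⇒ p·8+(1-p)·7 = p·7+(1-p)·9 ⇒ p(1) = (1-p)(2) ⇒ p = 2/3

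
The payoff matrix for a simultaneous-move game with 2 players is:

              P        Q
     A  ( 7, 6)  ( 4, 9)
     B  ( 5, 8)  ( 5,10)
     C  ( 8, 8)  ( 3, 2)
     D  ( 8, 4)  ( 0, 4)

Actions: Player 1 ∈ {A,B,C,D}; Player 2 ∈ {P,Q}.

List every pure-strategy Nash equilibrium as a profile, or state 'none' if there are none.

Nash profiles: (B,Q), (C,P), (D,P)

(A,P): not NE [P1→D gives 8>7; P2→Q gives 9>6]
(A,Q): not NE [P1→B gives 5>4]
(B,P): not NE [P1→D gives 8>5; P2→Q gives 10>8]
(B,Q): NE
(C,P): NE
(C,Q): not NE [P1→B gives 5>3; P2→P gives 8>2]
(D,P): NE
(D,Q): not NE [P1→B gives 5>0]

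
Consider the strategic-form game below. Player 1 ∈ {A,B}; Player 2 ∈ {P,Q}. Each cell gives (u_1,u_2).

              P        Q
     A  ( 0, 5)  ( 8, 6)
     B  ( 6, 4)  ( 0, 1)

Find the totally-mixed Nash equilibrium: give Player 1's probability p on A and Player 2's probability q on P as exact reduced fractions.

p=3/4, q=4/7

P1 indiff ⇒ q·0+(1-q)·8 = q·6+(1-q)·0 ⇒ q(-6) = (1-q)(-8) ⇒ q = 4/7
P2 indiff ⇒ p·5+(1-p)·4 = p·6+(1-p)·1 ⇒ p(-1) = (1-p)(-3) ⇒ p = 3/4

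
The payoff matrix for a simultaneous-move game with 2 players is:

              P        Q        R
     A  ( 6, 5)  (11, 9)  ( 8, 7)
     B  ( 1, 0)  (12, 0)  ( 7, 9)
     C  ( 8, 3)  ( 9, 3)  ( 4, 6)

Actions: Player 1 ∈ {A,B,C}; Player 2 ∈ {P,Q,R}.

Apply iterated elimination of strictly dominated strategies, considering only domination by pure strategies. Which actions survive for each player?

Remaining: P1:{A,B} P2:{Q,R}

P2 drop P (R beats it: A:7>5 B:9>0 C:6>3)
P1 drop C (A beats it: Q:11>9 R:8>4)
P1→{A,B} P2→{Q,R}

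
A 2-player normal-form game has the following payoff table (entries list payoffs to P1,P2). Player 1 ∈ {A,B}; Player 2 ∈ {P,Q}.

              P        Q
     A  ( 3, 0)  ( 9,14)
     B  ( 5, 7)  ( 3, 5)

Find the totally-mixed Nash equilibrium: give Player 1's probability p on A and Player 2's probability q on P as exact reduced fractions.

P1 indiff ⇒ q·3+(1-q)·9 = q·5+(1-q)·3 ⇒ q(-2) = (1-q)(-6) ⇒ q = 3/4
P2 indiff ⇒ p·0+(1-p)·7 = p·14+(1-p)·5 ⇒ p(-14) = (1-p)(-2) ⇒ p = 1/8

(p,q) = (1/8, 3/4)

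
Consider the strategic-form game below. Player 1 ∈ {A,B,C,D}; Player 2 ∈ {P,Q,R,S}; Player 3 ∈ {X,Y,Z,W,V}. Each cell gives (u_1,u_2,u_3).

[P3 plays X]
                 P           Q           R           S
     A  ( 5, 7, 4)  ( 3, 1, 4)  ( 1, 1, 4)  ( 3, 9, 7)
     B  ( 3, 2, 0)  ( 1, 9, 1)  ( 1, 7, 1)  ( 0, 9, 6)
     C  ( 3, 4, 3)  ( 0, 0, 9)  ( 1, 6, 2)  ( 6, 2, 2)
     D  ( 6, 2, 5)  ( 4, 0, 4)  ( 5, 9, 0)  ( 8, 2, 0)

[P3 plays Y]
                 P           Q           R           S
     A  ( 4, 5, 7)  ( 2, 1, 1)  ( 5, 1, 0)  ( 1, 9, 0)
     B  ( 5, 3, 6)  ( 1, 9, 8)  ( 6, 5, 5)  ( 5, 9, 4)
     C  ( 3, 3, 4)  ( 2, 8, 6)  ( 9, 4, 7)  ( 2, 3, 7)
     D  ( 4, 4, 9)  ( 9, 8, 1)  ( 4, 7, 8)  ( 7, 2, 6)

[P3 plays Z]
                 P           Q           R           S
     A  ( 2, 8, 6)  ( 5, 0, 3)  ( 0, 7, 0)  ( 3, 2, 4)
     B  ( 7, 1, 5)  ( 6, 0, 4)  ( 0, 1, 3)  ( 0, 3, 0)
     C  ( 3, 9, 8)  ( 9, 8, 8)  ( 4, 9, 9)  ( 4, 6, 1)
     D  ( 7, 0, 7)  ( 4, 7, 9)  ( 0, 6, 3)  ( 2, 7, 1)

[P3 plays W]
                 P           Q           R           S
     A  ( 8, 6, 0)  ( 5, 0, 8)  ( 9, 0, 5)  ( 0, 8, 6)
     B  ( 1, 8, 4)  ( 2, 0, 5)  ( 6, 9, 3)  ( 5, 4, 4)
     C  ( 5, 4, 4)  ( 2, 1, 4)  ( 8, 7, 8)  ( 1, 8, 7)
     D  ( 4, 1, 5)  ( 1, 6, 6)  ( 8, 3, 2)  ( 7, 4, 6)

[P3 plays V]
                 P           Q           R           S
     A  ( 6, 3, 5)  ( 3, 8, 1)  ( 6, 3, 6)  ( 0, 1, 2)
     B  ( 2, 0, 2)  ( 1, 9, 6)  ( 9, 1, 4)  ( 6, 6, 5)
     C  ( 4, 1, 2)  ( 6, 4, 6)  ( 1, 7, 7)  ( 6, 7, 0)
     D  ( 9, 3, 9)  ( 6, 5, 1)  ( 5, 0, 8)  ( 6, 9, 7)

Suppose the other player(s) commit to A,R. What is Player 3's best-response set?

u_3(X vs A,R) = 4
u_3(Y vs A,R) = 0
u_3(Z vs A,R) = 0
u_3(W vs A,R) = 5
u_3(V vs A,R) = 6
max payoff 6 at {V}

BR_3 = {V}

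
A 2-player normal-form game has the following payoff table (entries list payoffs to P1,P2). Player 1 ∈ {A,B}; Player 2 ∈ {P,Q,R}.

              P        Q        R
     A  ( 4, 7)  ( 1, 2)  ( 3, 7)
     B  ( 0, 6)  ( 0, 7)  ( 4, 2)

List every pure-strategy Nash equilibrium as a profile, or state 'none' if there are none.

(A,P): NE
(A,Q): not NE [P2→R gives 7>2]
(A,R): not NE [P1→B gives 4>3]
(B,P): not NE [P1→A gives 4>0; P2→Q gives 7>6]
(B,Q): not NE [P1→A gives 1>0]
(B,R): not NE [P2→Q gives 7>2]

Nash profiles: (A,P)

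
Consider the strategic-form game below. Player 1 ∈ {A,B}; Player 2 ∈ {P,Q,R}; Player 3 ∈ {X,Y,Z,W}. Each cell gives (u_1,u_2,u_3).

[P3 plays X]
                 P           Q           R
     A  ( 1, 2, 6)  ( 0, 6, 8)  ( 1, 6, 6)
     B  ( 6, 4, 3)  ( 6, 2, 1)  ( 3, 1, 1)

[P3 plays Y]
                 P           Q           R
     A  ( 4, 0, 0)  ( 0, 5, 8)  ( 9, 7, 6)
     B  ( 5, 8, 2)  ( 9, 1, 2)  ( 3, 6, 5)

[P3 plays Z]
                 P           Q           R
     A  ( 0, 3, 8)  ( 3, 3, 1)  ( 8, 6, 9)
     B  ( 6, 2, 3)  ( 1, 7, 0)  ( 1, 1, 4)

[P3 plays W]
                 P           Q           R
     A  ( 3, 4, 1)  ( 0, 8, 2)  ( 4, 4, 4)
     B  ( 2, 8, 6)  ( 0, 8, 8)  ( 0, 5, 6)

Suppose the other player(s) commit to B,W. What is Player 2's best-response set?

argmax u_2 = {P,Q}

u_2(P vs B,W) = 8
u_2(Q vs B,W) = 8
u_2(R vs B,W) = 5
max payoff 8 at {P,Q}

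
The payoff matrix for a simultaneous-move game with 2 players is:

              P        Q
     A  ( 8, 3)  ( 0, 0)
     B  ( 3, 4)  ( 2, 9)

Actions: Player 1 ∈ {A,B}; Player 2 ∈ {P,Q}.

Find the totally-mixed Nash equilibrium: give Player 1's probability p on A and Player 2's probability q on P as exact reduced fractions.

P1 indiff ⇒ q·8+(1-q)·0 = q·3+(1-q)·2 ⇒ q(5) = (1-q)(2) ⇒ q = 2/7
P2 indiff ⇒ p·3+(1-p)·4 = p·0+(1-p)·9 ⇒ p(3) = (1-p)(5) ⇒ p = 5/8

(p,q) = (5/8, 2/7)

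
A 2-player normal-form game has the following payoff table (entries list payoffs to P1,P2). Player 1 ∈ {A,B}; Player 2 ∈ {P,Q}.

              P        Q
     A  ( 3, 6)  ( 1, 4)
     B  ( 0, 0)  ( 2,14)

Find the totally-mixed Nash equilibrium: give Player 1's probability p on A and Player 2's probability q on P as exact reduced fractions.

(p,q) = (7/8, 1/4)

P1 indiff ⇒ q·3+(1-q)·1 = q·0+(1-q)·2 ⇒ q(3) = (1-q)(1) ⇒ q = 1/4
P2 indiff ⇒ p·6+(1-p)·0 = p·4+(1-p)·14 ⇒ p(2) = (1-p)(14) ⇒ p = 7/8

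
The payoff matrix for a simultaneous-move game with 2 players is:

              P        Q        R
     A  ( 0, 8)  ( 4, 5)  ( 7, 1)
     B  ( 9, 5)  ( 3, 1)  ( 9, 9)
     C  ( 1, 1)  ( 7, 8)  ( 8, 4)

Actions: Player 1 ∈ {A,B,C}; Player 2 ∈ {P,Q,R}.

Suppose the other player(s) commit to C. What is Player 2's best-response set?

argmax u_2 = {Q}

u_2(P vs C) = 1
u_2(Q vs C) = 8
u_2(R vs C) = 4
max payoff 8 at {Q}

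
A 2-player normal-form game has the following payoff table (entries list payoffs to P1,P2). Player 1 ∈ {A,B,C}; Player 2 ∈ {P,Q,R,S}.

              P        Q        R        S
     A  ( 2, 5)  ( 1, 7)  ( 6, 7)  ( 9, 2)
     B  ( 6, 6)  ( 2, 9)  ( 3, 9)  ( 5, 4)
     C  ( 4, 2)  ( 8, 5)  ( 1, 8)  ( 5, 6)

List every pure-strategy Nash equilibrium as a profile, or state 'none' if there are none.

Nash profiles: (A,R)

(A,P): not NE [P1→B gives 6>2; P2→R gives 7>5]
(A,Q): not NE [P1→C gives 8>1]
(A,R): NE
(A,S): not NE [P2→R gives 7>2]
(B,P): not NE [P2→R gives 9>6]
(B,Q): not NE [P1→C gives 8>2]
(B,R): not NE [P1→A gives 6>3]
(B,S): not NE [P1→A gives 9>5; P2→R gives 9>4]
(C,P): not NE [P1→B gives 6>4; P2→R gives 8>2]
(C,Q): not NE [P2→R gives 8>5]
(C,R): not NE [P1→A gives 6>1]
(C,S): not NE [P1→A gives 9>5; P2→R gives 8>6]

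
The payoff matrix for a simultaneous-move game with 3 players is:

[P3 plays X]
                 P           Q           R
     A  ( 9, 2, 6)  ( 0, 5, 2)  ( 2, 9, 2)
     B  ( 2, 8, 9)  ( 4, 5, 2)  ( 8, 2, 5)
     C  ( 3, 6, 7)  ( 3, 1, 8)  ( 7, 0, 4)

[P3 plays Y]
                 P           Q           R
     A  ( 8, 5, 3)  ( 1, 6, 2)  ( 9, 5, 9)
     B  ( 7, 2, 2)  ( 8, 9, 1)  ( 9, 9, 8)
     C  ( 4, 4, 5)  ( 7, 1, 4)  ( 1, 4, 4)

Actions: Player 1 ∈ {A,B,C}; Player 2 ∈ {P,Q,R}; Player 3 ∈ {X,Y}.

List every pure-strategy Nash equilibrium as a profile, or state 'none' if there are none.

(A,P,X): not NE [P2→R gives 9>2]
(A,P,Y): not NE [P2→Q gives 6>5; P3→X gives 6>3]
(A,Q,X): not NE [P1→B gives 4>0; P2→R gives 9>5]
(A,Q,Y): not NE [P1→B gives 8>1]
(A,R,X): not NE [P1→B gives 8>2; P3→Y gives 9>2]
(A,R,Y): not NE [P2→Q gives 6>5]
(B,P,X): not NE [P1→A gives 9>2]
(B,P,Y): not NE [P1→A gives 8>7; P2→R gives 9>2; P3→X gives 9>2]
(B,Q,X): not NE [P2→P gives 8>5]
(B,Q,Y): not NE [P3→X gives 2>1]
(B,R,X): not NE [P2→P gives 8>2; P3→Y gives 8>5]
(B,R,Y): NE
(C,P,X): not NE [P1→A gives 9>3]
(C,P,Y): not NE [P1→A gives 8>4; P3→X gives 7>5]
(C,Q,X): not NE [P1→B gives 4>3; P2→P gives 6>1]
(C,Q,Y): not NE [P1→B gives 8>7; P2→R gives 4>1; P3→X gives 8>4]
(C,R,X): not NE [P1→B gives 8>7; P2→P gives 6>0]
(C,R,Y): not NE [P1→B gives 9>1]

NE set: (B,R,Y)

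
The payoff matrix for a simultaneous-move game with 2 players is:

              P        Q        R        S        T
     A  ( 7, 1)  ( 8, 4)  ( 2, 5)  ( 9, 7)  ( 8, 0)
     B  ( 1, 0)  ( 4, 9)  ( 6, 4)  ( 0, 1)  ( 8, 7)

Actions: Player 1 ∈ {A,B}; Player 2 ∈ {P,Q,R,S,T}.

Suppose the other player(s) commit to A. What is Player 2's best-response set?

P2 best: {S}

u_2(P vs A) = 1
u_2(Q vs A) = 4
u_2(R vs A) = 5
u_2(S vs A) = 7
u_2(T vs A) = 0
max payoff 7 at {S}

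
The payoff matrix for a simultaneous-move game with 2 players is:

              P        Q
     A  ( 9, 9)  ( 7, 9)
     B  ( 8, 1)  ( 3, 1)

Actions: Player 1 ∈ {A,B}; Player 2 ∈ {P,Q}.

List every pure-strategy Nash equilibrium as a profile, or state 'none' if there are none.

PSNE = {(A,P), (A,Q)}

(A,P): NE
(A,Q): NE
(B,P): not NE [P1→A gives 9>8]
(B,Q): not NE [P1→A gives 7>3]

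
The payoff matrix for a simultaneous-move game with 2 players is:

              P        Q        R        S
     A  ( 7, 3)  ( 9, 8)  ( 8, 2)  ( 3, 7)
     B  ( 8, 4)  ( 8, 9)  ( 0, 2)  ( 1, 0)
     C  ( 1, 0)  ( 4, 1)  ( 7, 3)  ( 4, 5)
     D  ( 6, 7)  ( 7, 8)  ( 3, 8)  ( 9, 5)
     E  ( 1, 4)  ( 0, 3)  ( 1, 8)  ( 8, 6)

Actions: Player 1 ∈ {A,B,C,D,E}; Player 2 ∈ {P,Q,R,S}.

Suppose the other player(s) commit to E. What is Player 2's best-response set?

u_2(P vs E) = 4
u_2(Q vs E) = 3
u_2(R vs E) = 8
u_2(S vs E) = 6
max payoff 8 at {R}

argmax u_2 = {R}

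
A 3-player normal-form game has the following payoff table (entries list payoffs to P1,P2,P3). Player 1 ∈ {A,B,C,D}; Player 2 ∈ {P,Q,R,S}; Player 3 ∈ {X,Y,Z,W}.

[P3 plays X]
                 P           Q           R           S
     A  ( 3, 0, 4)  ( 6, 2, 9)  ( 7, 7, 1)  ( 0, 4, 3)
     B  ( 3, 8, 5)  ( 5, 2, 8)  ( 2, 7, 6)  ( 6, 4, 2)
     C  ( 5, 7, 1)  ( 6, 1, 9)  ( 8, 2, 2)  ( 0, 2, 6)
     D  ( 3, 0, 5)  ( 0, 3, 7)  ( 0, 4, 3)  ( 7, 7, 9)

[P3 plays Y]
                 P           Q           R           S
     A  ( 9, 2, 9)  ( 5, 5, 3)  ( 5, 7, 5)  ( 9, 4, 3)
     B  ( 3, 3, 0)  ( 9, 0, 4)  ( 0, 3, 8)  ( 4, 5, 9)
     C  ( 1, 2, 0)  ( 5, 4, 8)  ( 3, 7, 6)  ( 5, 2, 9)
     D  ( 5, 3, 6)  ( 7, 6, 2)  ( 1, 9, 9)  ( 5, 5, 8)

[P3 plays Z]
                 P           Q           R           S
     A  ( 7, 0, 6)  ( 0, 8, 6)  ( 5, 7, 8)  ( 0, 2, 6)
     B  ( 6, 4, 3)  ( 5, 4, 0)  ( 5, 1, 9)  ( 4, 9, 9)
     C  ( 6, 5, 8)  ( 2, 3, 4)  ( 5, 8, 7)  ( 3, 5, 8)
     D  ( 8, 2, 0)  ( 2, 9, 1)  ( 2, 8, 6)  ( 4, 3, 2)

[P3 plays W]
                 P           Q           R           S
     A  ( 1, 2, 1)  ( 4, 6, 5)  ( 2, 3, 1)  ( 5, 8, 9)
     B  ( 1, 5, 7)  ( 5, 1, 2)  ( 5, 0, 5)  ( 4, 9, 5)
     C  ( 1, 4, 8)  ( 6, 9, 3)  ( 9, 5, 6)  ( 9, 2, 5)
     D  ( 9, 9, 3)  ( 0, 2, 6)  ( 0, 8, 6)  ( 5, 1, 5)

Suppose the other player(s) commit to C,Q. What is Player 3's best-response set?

u_3(X vs C,Q) = 9
u_3(Y vs C,Q) = 8
u_3(Z vs C,Q) = 4
u_3(W vs C,Q) = 3
max payoff 9 at {X}

BR_3 = {X}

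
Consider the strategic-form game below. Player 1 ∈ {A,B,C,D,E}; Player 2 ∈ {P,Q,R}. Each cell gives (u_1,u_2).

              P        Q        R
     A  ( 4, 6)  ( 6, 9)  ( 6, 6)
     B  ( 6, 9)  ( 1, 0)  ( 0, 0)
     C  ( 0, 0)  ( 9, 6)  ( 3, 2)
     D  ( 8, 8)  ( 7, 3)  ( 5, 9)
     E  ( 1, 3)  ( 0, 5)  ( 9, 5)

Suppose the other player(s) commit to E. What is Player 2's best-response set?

u_2(P vs E) = 3
u_2(Q vs E) = 5
u_2(R vs E) = 5
max payoff 5 at {Q,R}

BR_2 = {Q,R}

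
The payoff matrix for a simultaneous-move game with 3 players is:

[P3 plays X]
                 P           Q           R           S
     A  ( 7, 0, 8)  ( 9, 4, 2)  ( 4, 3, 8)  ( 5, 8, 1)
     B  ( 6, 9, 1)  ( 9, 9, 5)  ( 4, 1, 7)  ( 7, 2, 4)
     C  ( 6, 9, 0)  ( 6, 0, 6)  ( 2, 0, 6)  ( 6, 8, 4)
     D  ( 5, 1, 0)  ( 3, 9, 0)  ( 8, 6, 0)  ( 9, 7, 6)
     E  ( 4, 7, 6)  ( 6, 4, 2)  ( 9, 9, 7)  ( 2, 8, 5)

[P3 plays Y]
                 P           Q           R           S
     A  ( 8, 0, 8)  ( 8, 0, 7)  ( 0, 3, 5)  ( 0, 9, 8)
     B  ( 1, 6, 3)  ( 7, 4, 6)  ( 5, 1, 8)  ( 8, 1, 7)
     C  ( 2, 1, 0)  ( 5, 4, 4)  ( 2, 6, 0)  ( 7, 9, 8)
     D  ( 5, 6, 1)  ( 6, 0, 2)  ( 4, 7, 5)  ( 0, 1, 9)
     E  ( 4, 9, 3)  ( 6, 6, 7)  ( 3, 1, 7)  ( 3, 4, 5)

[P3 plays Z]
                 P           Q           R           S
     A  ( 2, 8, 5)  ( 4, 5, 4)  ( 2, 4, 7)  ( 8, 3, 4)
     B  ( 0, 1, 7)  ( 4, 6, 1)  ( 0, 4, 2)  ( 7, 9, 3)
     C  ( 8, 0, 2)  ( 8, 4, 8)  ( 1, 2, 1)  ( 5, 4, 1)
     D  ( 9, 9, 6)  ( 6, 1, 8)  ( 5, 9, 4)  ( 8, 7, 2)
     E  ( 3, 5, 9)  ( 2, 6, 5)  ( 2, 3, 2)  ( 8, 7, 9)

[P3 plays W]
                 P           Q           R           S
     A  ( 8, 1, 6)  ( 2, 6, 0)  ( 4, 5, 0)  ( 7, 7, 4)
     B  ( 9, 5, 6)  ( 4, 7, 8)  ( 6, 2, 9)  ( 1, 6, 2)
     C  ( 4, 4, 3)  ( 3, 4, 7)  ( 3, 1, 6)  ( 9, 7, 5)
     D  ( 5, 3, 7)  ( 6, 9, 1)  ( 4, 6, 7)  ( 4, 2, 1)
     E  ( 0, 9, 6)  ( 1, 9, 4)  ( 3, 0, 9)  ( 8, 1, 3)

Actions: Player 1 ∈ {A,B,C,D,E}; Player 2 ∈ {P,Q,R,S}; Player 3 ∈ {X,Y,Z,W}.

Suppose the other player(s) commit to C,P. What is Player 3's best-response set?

BR_3 = {W}

u_3(X vs C,P) = 0
u_3(Y vs C,P) = 0
u_3(Z vs C,P) = 2
u_3(W vs C,P) = 3
max payoff 3 at {W}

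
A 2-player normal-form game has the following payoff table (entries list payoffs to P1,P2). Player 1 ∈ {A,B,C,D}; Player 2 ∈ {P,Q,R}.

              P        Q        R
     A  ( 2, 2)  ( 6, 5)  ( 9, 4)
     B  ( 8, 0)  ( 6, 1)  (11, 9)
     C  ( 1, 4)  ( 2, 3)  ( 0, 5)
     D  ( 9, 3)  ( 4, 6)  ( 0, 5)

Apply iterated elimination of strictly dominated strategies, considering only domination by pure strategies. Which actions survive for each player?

Survivors P1:{A,B} P2:{Q,R}

P1 drop C (A beats it: P:2>1 Q:6>2 R:9>0)
P2 drop P (Q beats it: A:5>2 B:1>0 D:6>3)
P1 drop D (A beats it: Q:6>4 R:9>0)
P1→{A,B} P2→{Q,R}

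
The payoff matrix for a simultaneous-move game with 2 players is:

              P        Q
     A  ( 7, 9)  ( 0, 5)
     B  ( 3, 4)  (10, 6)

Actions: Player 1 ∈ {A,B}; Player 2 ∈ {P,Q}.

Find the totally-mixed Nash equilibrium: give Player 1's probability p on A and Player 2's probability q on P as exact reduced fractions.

P1 indiff ⇒ q·7+(1-q)·0 = q·3+(1-q)·10 ⇒ q(4) = (1-q)(10) ⇒ q = 5/7
P2 indiff ⇒ p·9+(1-p)·4 = p·5+(1-p)·6 ⇒ p(4) = (1-p)(2) ⇒ p = 1/3

(p,q) = (1/3, 5/7)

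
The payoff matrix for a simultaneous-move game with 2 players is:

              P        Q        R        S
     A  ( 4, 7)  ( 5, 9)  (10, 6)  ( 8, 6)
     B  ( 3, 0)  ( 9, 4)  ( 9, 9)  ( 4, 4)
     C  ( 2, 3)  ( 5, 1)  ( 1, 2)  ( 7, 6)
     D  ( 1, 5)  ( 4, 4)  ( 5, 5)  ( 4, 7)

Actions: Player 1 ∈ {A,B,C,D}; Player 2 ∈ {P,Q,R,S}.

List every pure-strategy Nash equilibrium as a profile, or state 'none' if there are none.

No pure NE.

(A,P): not NE [P2→Q gives 9>7]
(A,Q): not NE [P1→B gives 9>5]
(A,R): not NE [P2→Q gives 9>6]
(A,S): not NE [P2→Q gives 9>6]
(B,P): not NE [P1→A gives 4>3; P2→R gives 9>0]
(B,Q): not NE [P2→R gives 9>4]
(B,R): not NE [P1→A gives 10>9]
(B,S): not NE [P1→A gives 8>4; P2→R gives 9>4]
(C,P): not NE [P1→A gives 4>2; P2→S gives 6>3]
(C,Q): not NE [P1→B gives 9>5; P2→S gives 6>1]
(C,R): not NE [P1→A gives 10>1; P2→S gives 6>2]
(C,S): not NE [P1→A gives 8>7]
(D,P): not NE [P1→A gives 4>1; P2→S gives 7>5]
(D,Q): not NE [P1→B gives 9>4; P2→S gives 7>4]
(D,R): not NE [P1→A gives 10>5; P2→S gives 7>5]
(D,S): not NE [P1→A gives 8>4]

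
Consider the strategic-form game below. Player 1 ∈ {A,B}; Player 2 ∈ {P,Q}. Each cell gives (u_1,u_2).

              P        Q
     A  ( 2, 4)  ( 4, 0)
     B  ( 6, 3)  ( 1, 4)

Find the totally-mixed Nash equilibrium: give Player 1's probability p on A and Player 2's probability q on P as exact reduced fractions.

(p,q) = (1/5, 3/7)

P1 indiff ⇒ q·2+(1-q)·4 = q·6+(1-q)·1 ⇒ q(-4) = (1-q)(-3) ⇒ q = 3/7
P2 indiff ⇒ p·4+(1-p)·3 = p·0+(1-p)·4 ⇒ p(4) = (1-p)(1) ⇒ p = 1/5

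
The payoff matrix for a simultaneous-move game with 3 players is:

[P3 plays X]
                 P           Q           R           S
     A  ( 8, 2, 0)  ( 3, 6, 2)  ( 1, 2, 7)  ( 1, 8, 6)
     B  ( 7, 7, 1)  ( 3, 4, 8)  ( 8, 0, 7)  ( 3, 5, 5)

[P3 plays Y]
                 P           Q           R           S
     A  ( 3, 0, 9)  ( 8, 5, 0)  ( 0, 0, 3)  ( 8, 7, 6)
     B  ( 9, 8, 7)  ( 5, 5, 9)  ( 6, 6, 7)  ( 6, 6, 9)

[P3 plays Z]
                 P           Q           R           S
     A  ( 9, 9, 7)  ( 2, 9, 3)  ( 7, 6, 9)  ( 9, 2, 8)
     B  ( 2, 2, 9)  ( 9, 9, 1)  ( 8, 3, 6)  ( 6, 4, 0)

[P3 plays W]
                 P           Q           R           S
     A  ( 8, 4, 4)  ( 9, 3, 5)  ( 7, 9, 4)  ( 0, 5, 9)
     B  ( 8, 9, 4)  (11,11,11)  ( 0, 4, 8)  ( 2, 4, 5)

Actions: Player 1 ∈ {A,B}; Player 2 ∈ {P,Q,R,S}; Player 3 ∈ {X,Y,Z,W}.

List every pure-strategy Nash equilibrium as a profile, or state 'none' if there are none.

(A,P,X): not NE [P2→S gives 8>2; P3→Y gives 9>0]
(A,P,Y): not NE [P1→B gives 9>3; P2→S gives 7>0]
(A,P,Z): not NE [P3→Y gives 9>7]
(A,P,W): not NE [P2→R gives 9>4; P3→Y gives 9>4]
(A,Q,X): not NE [P2→S gives 8>6; P3→W gives 5>2]
(A,Q,Y): not NE [P2→S gives 7>5; P3→W gives 5>0]
(A,Q,Z): not NE [P1→B gives 9>2; P3→W gives 5>3]
(A,Q,W): not NE [P1→B gives 11>9; P2→R gives 9>3]
(A,R,X): not NE [P1→B gives 8>1; P2→S gives 8>2; P3→Z gives 9>7]
(A,R,Y): not NE [P1→B gives 6>0; P2→S gives 7>0; P3→Z gives 9>3]
(A,R,Z): not NE [P1→B gives 8>7; P2→Q gives 9>6]
(A,R,W): not NE [P3→Z gives 9>4]
(A,S,X): not NE [P1→B gives 3>1; P3→W gives 9>6]
(A,S,Y): not NE [P3→W gives 9>6]
(A,S,Z): not NE [P2→Q gives 9>2; P3→W gives 9>8]
(A,S,W): not NE [P1→B gives 2>0; P2→R gives 9>5]
(B,P,X): not NE [P1→A gives 8>7; P3→Z gives 9>1]
(B,P,Y): not NE [P3→Z gives 9>7]
(B,P,Z): not NE [P1→A gives 9>2; P2→Q gives 9>2]
(B,P,W): not NE [P2→Q gives 11>9; P3→Z gives 9>4]
(B,Q,X): not NE [P2→P gives 7>4; P3→W gives 11>8]
(B,Q,Y): not NE [P1→A gives 8>5; P2→P gives 8>5; P3→W gives 11>9]
(B,Q,Z): not NE [P3→W gives 11>1]
(B,Q,W): NE
(B,R,X): not NE [P2→P gives 7>0; P3→W gives 8>7]
(B,R,Y): not NE [P2→P gives 8>6; P3→W gives 8>7]
(B,R,Z): not NE [P2→Q gives 9>3; P3→W gives 8>6]
(B,R,W): not NE [P1→A gives 7>0; P2→Q gives 11>4]
(B,S,X): not NE [P2→P gives 7>5; P3→Y gives 9>5]
(B,S,Y): not NE [P1→A gives 8>6; P2→P gives 8>6]
(B,S,Z): not NE [P1→A gives 9>6; P2→Q gives 9>4; P3→Y gives 9>0]
(B,S,W): not NE [P2→Q gives 11>4; P3→Y gives 9>5]

NE set: (B,Q,W)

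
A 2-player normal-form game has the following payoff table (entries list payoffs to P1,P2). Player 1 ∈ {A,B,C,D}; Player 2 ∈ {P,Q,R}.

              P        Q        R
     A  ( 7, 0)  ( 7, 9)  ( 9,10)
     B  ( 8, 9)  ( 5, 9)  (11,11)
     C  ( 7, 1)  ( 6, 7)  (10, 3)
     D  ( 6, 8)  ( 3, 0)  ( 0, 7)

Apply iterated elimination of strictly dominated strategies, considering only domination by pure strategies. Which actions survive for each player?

P1 drop D (A beats it: P:7>6 Q:7>3 R:9>0)
P2 drop P (R beats it: A:10>0 B:11>9 C:3>1)
P1→{A,B,C} P2→{Q,R}

Survivors P1:{A,B,C} P2:{Q,R}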